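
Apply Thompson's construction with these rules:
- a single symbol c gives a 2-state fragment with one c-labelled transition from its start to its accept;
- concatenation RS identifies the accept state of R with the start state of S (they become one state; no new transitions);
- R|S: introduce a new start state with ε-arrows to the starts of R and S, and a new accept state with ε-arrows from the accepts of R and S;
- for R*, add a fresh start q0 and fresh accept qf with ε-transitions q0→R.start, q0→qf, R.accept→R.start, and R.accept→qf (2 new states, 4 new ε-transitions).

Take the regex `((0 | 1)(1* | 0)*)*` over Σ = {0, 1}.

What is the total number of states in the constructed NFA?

17

Recursing over subexpressions:
Each of the 4 symbol leaves contributes a 2-state fragment.
  0 | 1 → 6 states
  1* → 4 states
  1* | 0 → 8 states
  (1* | 0)* → 10 states
  (0 | 1)(1* | 0)* → 15 states
  ((0 | 1)(1* | 0)*)* → 17 states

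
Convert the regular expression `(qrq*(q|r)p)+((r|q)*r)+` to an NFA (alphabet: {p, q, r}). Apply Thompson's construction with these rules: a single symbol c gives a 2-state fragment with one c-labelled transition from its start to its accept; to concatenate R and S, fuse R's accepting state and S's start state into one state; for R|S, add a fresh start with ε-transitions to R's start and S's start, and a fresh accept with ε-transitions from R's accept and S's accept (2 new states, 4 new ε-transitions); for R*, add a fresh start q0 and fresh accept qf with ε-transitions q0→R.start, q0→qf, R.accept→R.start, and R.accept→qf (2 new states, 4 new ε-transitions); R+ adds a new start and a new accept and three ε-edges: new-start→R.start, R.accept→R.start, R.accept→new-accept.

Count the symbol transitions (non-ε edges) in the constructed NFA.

9

Per subexpression:
Each of the 9 symbol leaves contributes exactly 1 symbol transition.
  q* = 1 symbol transition
  q|r = 2 symbol transitions
  qrq*(q|r)p = 6 symbol transitions
  (qrq*(q|r)p)+ = 6 symbol transitions
  r|q = 2 symbol transitions
  (r|q)* = 2 symbol transitions
  (r|q)*r = 3 symbol transitions
  ((r|q)*r)+ = 3 symbol transitions
  (qrq*(q|r)p)+((r|q)*r)+ = 9 symbol transitions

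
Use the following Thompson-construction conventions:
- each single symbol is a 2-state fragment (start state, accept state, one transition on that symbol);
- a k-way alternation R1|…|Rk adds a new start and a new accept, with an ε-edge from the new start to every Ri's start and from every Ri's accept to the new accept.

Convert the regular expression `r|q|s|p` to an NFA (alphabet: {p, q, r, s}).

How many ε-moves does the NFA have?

8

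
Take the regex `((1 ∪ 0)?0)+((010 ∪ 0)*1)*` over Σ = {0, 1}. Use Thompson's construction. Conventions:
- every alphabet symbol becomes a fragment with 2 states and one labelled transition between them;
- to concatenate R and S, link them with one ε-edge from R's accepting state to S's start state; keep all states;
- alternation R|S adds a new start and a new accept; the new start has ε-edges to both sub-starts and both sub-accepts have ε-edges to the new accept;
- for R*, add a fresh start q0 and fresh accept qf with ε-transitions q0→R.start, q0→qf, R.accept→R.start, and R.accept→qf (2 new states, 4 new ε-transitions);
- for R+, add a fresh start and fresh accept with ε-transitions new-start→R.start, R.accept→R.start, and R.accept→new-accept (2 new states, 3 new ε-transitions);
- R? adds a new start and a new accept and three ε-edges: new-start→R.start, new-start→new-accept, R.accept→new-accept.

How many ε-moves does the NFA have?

27

Per subexpression:
Each of the 8 symbol leaves contributes 0 ε-transitions.
  1 ∪ 0 → 4 ε-transitions
  (1 ∪ 0)? → 7 ε-transitions
  (1 ∪ 0)?0 → 8 ε-transitions
  ((1 ∪ 0)?0)+ → 11 ε-transitions
  010 → 2 ε-transitions
  010 ∪ 0 → 6 ε-transitions
  (010 ∪ 0)* → 10 ε-transitions
  (010 ∪ 0)*1 → 11 ε-transitions
  ((010 ∪ 0)*1)* → 15 ε-transitions
  ((1 ∪ 0)?0)+((010 ∪ 0)*1)* → 27 ε-transitions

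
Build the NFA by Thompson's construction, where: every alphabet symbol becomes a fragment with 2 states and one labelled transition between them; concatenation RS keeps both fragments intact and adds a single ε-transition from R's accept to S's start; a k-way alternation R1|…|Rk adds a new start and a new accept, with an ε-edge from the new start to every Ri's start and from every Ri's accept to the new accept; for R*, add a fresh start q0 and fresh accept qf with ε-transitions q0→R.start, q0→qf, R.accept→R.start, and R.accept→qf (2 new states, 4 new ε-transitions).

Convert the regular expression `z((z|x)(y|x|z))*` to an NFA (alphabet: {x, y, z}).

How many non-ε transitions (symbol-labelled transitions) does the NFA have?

6

Recursing over subexpressions:
Each of the 6 symbol leaves contributes exactly 1 symbol transition.
  z|x — 2 symbol transitions
  y|x|z — 3 symbol transitions
  (z|x)(y|x|z) — 5 symbol transitions
  ((z|x)(y|x|z))* — 5 symbol transitions
  z((z|x)(y|x|z))* — 6 symbol transitions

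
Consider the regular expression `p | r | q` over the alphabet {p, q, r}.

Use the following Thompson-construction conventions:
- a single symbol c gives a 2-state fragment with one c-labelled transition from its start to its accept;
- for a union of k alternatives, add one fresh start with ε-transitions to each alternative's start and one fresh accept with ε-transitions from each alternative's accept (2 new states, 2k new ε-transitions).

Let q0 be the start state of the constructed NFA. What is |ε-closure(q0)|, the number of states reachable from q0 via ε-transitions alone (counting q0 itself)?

4

Work bottom-up. For each fragment F, track |ε-closure(F.start)| and whether F's accept lies in that closure (i.e. whether F accepts ε). A single-symbol fragment has closure size 1 and does not accept ε.
  p | r | q — C = 1 + 1 + 1 + 1 = 4 (the new accept is not ε-reachable since no branch accepts ε)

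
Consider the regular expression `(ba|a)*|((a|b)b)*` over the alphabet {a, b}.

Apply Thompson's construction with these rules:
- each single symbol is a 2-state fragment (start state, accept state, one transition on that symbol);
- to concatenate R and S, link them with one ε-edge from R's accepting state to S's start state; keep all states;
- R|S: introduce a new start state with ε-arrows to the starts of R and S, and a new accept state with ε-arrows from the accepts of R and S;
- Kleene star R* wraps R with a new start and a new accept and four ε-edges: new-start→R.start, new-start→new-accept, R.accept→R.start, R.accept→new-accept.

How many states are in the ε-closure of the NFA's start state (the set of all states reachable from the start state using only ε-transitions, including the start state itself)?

12

Compute the ε-closure size of each fragment's start state recursively; a symbol fragment's start has no outgoing ε-edge, so its closure is just itself (size 1).
  ba → same as the first factor's closure: C = 1
  ba|a → C = 1 + 1 + 1 = 3 (the new accept is not ε-reachable since no branch accepts ε)
  (ba|a)* → the star's fresh start ε-reaches both the body's start and the fresh accept: C = 2 + 3 = 5
  a|b → new start ε-reaches every alternative's start; none of them accept ε, so the new accept is not reached: C = 1 + 1 + 1 = 3
  (a|b)b → C equals the left operand's closure size = 3 (its accept is not ε-reachable, so the closure stops there)
  ((a|b)b)* → new start has ε-edges to the inner start and to the new accept, so C = 2 + 3 = 5
  (ba|a)*|((a|b)b)* → C = 1 (new start) + (5 + 5) + 1 (new accept, since some branch ε-reaches its own accept) = 12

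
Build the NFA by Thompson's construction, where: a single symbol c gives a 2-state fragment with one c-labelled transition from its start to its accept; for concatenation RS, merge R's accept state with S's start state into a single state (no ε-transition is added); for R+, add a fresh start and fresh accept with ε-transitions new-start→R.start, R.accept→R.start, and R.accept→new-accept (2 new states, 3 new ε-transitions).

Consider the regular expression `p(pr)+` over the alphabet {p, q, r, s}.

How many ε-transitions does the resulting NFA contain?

Recursing over subexpressions:
Each of the 3 symbol leaves contributes 0 ε-transitions.
  pr — 0 ε-transitions
  (pr)+ — 3 ε-transitions
  p(pr)+ — 3 ε-transitions

3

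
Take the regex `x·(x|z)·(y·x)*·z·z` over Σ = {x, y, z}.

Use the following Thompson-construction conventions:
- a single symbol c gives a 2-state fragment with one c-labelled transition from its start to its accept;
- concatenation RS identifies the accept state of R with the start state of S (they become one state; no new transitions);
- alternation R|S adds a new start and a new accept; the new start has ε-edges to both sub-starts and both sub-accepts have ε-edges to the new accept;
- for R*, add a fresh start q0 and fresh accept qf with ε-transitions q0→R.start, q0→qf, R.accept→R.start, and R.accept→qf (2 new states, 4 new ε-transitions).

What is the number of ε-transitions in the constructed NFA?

Recursing over subexpressions:
Each of the 7 symbol leaves contributes 0 ε-transitions.
  x|z — 4 ε-transitions
  y·x — 0 ε-transitions
  (y·x)* — 4 ε-transitions
  x·(x|z)·(y·x)*·z·z — 8 ε-transitions

8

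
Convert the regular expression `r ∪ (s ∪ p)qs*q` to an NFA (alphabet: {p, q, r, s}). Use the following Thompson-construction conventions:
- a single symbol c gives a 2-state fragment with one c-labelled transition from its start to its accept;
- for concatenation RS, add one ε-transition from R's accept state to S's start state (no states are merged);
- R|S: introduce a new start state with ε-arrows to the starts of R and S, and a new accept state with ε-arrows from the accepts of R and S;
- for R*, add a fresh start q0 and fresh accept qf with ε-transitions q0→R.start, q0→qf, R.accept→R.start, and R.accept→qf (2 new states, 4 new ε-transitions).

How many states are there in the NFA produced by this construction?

18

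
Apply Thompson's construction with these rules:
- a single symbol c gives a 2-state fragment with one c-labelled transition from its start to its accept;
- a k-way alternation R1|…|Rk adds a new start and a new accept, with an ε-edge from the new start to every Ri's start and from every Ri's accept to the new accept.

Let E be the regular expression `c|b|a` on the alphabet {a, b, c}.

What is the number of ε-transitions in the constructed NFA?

Per subexpression:
Each of the 3 symbol leaves contributes 0 ε-transitions.
  c|b|a : 6 ε-transitions

6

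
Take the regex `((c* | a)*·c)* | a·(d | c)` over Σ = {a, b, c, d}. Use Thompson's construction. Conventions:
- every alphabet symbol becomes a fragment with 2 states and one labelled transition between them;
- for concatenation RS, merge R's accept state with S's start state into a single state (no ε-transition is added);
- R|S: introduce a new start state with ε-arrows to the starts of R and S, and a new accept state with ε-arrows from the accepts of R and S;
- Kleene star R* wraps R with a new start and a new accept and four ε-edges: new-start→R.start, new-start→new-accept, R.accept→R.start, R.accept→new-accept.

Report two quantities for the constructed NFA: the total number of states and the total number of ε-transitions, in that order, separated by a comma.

Per subexpression:
Each of the 6 symbol leaves contributes 2 states and 0 ε-transitions.
  c* — 4 states, 4 ε-transitions
  c* | a — 8 states, 8 ε-transitions
  (c* | a)* — 10 states, 12 ε-transitions
  (c* | a)*·c — 11 states, 12 ε-transitions
  ((c* | a)*·c)* — 13 states, 16 ε-transitions
  d | c — 6 states, 4 ε-transitions
  a·(d | c) — 7 states, 4 ε-transitions
  ((c* | a)*·c)* | a·(d | c) — 22 states, 24 ε-transitions

22, 24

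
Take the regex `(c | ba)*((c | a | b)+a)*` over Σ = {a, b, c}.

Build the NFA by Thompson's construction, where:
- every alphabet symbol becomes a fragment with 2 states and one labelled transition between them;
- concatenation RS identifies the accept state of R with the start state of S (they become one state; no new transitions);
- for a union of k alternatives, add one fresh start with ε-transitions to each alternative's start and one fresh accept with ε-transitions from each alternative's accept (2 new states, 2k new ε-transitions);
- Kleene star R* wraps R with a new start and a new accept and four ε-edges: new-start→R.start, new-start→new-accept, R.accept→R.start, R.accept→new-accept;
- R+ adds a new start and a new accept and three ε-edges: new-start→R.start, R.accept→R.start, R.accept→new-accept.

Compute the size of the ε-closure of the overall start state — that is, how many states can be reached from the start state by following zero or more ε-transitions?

Compute the ε-closure size of each fragment's start state recursively; a symbol fragment's start has no outgoing ε-edge, so its closure is just itself (size 1).
  ba — |ε-closure| equals the left operand's closure size = 1 (its accept is not ε-reachable, so the closure stops there)
  c | ba — new start ε-reaches every alternative's start; none of them accept ε, so the new accept is not reached: |ε-closure| = 1 + 1 + 1 = 3
  (c | ba)* — new start has ε-edges to the inner start and to the new accept, so |ε-closure| = 2 + 3 = 5
  c | a | b — new start ε-reaches every alternative's start; none of them accept ε, so the new accept is not reached: |ε-closure| = 1 + 1 + 1 + 1 = 4
  (c | a | b)+ — new start ε-reaches only the body's start; the new accept needs a symbol first: |ε-closure| = 1 + 4 = 5
  (c | a | b)+a — same as the first factor's closure: |ε-closure| = 5
  ((c | a | b)+a)* — the star's fresh start ε-reaches both the body's start and the fresh accept: |ε-closure| = 2 + 5 = 7
  (c | ba)*((c | a | b)+a)* — the left operand accepts ε, so the closure extends into the next operand (the shared merged state is already counted); |ε-closure| = 5 + (7−1) = 11

11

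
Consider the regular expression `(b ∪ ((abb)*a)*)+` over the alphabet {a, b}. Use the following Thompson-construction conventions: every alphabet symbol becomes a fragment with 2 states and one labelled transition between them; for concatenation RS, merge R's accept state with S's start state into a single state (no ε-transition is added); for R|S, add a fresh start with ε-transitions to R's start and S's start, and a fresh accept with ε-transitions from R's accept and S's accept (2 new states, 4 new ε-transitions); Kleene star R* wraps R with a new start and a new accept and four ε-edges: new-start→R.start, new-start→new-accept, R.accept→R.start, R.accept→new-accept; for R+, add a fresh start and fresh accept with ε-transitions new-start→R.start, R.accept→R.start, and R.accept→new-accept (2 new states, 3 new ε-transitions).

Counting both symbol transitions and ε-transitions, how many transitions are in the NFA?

20

Bottom-up over the parse tree:
Each of the 5 symbol leaves contributes 1 transition (1 symbol, 0 ε).
  abb = 3 transitions (3 symbol, 0 ε)
  (abb)* = 7 transitions (3 symbol, 4 ε)
  (abb)*a = 8 transitions (4 symbol, 4 ε)
  ((abb)*a)* = 12 transitions (4 symbol, 8 ε)
  b ∪ ((abb)*a)* = 17 transitions (5 symbol, 12 ε)
  (b ∪ ((abb)*a)*)+ = 20 transitions (5 symbol, 15 ε)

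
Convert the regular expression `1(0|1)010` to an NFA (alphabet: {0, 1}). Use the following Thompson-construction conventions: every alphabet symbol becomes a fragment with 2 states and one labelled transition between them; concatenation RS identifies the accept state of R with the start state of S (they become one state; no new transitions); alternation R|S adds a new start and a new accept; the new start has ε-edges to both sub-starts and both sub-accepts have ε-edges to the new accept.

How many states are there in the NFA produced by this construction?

10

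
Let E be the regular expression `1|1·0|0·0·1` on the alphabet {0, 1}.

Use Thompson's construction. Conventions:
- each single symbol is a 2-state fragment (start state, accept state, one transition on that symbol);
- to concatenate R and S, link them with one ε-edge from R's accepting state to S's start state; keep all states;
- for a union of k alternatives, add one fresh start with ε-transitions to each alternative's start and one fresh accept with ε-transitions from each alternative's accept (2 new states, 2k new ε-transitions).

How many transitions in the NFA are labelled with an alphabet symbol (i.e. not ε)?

6

By structural recursion:
Each of the 6 symbol leaves contributes exactly 1 symbol transition.
  1·0 = 2 symbol transitions
  0·0·1 = 3 symbol transitions
  1|1·0|0·0·1 = 6 symbol transitions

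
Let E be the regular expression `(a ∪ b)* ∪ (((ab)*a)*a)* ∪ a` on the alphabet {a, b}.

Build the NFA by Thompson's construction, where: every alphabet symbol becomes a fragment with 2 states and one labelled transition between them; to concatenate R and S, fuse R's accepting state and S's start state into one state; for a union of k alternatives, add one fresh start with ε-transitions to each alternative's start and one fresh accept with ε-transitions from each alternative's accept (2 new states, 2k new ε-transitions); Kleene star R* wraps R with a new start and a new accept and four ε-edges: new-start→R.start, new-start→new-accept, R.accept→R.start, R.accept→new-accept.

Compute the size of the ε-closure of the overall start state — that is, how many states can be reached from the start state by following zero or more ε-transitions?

Let C(F) = |ε-closure(F.start)| within fragment F, and note whether F accepts ε. Symbol fragments have C = 1 and do not accept ε. Then:
  a ∪ b → |closure| = 1 + 1 + 1 = 3 (the new accept is not ε-reachable since no branch accepts ε)
  (a ∪ b)* → |closure| = 1 (new start) + 3 (body) + 1 (new accept) = 5
  ab → same as the first factor's closure: |closure| = 1
  (ab)* → new start has ε-edges to the inner start and to the new accept, so |closure| = 2 + 1 = 3
  (ab)*a → the left operand accepts ε, so the closure extends into the next operand (the shared merged state is already counted); |closure| = 3 + (1−1) = 3
  ((ab)*a)* → new start has ε-edges to the inner start and to the new accept, so |closure| = 2 + 3 = 5
  ((ab)*a)*a → |closure| = 5 + (1−1) = 5 (closure spills across the concat boundary because the left factor accepts ε)
  (((ab)*a)*a)* → the star's fresh start ε-reaches both the body's start and the fresh accept: |closure| = 2 + 5 = 7
  (a ∪ b)* ∪ (((ab)*a)*a)* ∪ a → new start ε-reaches every alternative's start; at least one alternative accepts ε, so the union's new accept is reached too: |closure| = 1 + 5 + 7 + 1 + 1 = 15

15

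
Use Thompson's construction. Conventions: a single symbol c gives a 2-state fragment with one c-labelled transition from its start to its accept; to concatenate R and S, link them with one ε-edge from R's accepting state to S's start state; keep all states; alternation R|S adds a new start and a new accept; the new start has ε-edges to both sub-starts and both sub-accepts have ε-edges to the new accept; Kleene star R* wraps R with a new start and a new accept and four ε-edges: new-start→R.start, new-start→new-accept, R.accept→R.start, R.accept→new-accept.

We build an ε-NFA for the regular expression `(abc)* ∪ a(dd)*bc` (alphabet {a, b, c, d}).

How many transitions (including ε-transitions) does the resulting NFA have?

26

Per subexpression:
Each of the 8 symbol leaves contributes 1 transition (1 symbol, 0 ε).
  abc → 5 transitions (3 symbol, 2 ε)
  (abc)* → 9 transitions (3 symbol, 6 ε)
  dd → 3 transitions (2 symbol, 1 ε)
  (dd)* → 7 transitions (2 symbol, 5 ε)
  a(dd)*bc → 13 transitions (5 symbol, 8 ε)
  (abc)* ∪ a(dd)*bc → 26 transitions (8 symbol, 18 ε)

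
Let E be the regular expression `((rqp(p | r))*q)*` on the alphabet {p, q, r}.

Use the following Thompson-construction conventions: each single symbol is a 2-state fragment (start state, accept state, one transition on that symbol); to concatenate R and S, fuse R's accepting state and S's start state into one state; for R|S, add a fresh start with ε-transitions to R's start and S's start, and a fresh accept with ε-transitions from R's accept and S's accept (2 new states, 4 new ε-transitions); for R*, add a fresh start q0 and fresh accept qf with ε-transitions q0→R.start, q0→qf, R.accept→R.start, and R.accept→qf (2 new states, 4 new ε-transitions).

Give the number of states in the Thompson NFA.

Recursing over subexpressions:
Each of the 6 symbol leaves contributes a 2-state fragment.
  p | r — 6 states
  rqp(p | r) — 9 states
  (rqp(p | r))* — 11 states
  (rqp(p | r))*q — 12 states
  ((rqp(p | r))*q)* — 14 states

14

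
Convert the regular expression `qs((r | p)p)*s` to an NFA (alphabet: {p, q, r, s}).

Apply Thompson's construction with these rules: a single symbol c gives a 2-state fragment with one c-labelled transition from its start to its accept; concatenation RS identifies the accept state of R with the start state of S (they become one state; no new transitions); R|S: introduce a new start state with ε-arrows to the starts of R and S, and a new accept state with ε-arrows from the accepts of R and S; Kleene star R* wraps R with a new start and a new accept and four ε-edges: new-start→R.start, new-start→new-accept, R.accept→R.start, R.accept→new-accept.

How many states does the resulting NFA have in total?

By structural recursion:
Each of the 6 symbol leaves contributes a 2-state fragment.
  r | p = 6 states
  (r | p)p = 7 states
  ((r | p)p)* = 9 states
  qs((r | p)p)*s = 12 states

12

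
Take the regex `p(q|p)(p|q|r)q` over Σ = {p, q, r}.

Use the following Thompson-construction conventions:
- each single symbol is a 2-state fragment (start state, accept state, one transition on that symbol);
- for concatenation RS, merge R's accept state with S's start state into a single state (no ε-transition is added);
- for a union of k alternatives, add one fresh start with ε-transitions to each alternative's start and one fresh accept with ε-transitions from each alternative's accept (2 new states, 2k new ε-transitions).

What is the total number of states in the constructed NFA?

Bottom-up over the parse tree:
Each of the 7 symbol leaves contributes a 2-state fragment.
  q|p : 6 states
  p|q|r : 8 states
  p(q|p)(p|q|r)q : 15 states

15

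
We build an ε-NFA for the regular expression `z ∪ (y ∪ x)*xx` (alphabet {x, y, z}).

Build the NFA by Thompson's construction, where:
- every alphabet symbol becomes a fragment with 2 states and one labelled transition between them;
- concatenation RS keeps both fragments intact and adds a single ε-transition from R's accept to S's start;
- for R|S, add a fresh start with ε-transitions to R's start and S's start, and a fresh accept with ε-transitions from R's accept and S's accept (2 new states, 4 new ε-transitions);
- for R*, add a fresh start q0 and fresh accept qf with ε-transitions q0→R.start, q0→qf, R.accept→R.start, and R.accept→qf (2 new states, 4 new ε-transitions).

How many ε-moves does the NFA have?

14

Recursing over subexpressions:
Each of the 5 symbol leaves contributes 0 ε-transitions.
  y ∪ x : 4 ε-transitions
  (y ∪ x)* : 8 ε-transitions
  (y ∪ x)*xx : 10 ε-transitions
  z ∪ (y ∪ x)*xx : 14 ε-transitions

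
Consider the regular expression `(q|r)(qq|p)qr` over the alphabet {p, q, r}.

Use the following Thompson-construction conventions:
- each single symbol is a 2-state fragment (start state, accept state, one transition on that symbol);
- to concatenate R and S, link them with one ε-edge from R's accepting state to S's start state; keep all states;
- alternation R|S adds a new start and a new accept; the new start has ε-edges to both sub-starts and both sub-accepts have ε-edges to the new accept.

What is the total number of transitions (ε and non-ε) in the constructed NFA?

Bottom-up over the parse tree:
Each of the 7 symbol leaves contributes 1 transition (1 symbol, 0 ε).
  q|r → 6 transitions (2 symbol, 4 ε)
  qq → 3 transitions (2 symbol, 1 ε)
  qq|p → 8 transitions (3 symbol, 5 ε)
  (q|r)(qq|p)qr → 19 transitions (7 symbol, 12 ε)

19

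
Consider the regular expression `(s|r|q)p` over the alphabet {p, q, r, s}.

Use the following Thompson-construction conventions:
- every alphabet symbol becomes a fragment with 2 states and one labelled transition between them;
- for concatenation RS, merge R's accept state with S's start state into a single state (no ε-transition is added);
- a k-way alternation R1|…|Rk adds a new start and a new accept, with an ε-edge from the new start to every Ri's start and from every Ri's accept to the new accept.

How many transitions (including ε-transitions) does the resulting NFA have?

10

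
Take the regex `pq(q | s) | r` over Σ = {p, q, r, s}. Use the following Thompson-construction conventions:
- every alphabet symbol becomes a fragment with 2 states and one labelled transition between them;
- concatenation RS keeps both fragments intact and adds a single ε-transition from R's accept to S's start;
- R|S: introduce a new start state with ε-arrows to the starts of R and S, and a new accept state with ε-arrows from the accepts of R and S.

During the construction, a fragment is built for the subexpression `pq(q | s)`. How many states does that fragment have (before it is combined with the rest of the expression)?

Fragment for `pq(q | s)`:
Each of the 4 symbol leaves contributes a 2-state fragment.
  q | s = 6 states
  pq(q | s) = 10 states

10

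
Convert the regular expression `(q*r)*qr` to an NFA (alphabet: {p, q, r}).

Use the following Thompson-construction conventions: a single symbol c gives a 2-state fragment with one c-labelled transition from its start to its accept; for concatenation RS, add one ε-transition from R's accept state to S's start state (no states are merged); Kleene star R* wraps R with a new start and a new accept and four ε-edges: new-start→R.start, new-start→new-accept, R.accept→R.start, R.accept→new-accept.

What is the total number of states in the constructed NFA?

12

Recursing over subexpressions:
Each of the 4 symbol leaves contributes a 2-state fragment.
  q* = 4 states
  q*r = 6 states
  (q*r)* = 8 states
  (q*r)*qr = 12 states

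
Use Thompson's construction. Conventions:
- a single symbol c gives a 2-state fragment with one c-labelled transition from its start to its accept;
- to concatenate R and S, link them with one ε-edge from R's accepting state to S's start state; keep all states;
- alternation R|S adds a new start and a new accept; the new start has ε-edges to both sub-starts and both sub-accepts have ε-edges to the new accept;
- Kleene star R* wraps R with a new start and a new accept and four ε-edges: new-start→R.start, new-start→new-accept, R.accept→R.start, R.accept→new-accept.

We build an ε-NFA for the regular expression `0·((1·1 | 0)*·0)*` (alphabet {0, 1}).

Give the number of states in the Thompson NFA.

By structural recursion:
Each of the 5 symbol leaves contributes a 2-state fragment.
  1·1 → 4 states
  1·1 | 0 → 8 states
  (1·1 | 0)* → 10 states
  (1·1 | 0)*·0 → 12 states
  ((1·1 | 0)*·0)* → 14 states
  0·((1·1 | 0)*·0)* → 16 states

16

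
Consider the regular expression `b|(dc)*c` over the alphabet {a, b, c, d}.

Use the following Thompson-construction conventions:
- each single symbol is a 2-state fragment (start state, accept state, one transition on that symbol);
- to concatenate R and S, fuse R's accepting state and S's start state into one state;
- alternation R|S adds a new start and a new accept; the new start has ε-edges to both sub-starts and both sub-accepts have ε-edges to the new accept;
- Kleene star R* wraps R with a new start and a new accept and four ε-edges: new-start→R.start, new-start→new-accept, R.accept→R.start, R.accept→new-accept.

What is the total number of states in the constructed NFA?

10

Recursing over subexpressions:
Each of the 4 symbol leaves contributes a 2-state fragment.
  dc : 3 states
  (dc)* : 5 states
  (dc)*c : 6 states
  b|(dc)*c : 10 states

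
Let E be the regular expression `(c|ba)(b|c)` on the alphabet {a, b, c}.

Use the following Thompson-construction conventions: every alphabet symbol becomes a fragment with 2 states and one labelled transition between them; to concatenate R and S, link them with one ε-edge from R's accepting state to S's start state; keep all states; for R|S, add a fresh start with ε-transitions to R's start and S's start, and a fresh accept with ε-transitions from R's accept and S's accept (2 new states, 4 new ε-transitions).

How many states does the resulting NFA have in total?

14

Recursing over subexpressions:
Each of the 5 symbol leaves contributes a 2-state fragment.
  ba : 4 states
  c|ba : 8 states
  b|c : 6 states
  (c|ba)(b|c) : 14 states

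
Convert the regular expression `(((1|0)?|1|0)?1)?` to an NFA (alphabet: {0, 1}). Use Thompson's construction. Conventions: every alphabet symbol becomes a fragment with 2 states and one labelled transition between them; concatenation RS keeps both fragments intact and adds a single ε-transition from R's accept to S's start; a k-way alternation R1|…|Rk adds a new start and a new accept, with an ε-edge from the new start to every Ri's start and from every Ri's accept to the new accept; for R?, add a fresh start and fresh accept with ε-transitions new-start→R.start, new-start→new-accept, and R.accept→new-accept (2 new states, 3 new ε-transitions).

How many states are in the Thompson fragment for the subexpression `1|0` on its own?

6

Fragment for `1|0`:
Each of the 2 symbol leaves contributes a 2-state fragment.
  1|0 : 6 states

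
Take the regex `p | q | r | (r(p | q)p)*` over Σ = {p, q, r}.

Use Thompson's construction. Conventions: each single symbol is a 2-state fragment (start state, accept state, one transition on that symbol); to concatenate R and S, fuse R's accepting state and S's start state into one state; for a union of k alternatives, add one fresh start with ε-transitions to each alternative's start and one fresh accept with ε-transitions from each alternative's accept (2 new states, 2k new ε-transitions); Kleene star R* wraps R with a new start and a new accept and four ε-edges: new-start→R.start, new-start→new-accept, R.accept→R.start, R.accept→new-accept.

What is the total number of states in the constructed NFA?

18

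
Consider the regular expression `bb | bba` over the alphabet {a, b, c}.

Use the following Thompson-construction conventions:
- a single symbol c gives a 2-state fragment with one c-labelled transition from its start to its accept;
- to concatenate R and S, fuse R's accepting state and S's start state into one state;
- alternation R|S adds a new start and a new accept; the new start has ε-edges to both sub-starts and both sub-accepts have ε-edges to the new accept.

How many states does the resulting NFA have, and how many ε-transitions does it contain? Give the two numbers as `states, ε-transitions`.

9, 4

Building bottom-up:
Each of the 5 symbol leaves contributes 2 states and 0 ε-transitions.
  bb — 3 states, 0 ε-transitions
  bba — 4 states, 0 ε-transitions
  bb | bba — 9 states, 4 ε-transitions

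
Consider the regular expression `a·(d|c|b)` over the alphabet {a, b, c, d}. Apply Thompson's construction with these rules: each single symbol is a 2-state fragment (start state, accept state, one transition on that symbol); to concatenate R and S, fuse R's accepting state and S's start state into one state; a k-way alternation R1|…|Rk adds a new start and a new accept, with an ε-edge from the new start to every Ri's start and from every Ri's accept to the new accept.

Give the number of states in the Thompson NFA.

Recursing over subexpressions:
Each of the 4 symbol leaves contributes a 2-state fragment.
  d|c|b : 8 states
  a·(d|c|b) : 9 states

9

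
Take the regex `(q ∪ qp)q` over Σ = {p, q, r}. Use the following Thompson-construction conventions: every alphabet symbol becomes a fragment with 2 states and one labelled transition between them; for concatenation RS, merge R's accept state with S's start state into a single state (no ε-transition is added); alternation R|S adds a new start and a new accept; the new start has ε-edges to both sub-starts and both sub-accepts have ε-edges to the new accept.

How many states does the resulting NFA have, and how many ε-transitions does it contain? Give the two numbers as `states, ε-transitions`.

8, 4

By structural recursion:
Each of the 4 symbol leaves contributes 2 states and 0 ε-transitions.
  qp : 3 states, 0 ε-transitions
  q ∪ qp : 7 states, 4 ε-transitions
  (q ∪ qp)q : 8 states, 4 ε-transitions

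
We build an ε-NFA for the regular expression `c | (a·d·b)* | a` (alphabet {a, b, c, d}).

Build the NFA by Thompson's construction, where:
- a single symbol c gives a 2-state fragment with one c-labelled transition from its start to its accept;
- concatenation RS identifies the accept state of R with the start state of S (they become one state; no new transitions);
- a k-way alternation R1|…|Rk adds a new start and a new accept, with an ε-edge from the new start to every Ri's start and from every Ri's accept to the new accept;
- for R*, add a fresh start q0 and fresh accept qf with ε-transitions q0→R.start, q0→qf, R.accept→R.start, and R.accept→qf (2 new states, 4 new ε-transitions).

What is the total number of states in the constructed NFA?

By structural recursion:
Each of the 5 symbol leaves contributes a 2-state fragment.
  a·d·b : 4 states
  (a·d·b)* : 6 states
  c | (a·d·b)* | a : 12 states

12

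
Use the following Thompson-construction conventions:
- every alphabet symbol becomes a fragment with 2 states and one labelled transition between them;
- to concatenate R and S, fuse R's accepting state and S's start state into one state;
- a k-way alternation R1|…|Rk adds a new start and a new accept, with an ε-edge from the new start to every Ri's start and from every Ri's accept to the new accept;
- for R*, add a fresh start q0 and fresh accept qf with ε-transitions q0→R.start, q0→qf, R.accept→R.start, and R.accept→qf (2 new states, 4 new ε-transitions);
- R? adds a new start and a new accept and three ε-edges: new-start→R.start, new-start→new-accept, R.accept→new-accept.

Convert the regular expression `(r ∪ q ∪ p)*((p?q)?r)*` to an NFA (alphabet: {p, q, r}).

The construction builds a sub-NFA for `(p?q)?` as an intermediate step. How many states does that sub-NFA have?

7

Fragment for `(p?q)?`:
Each of the 2 symbol leaves contributes a 2-state fragment.
  p? → 4 states
  p?q → 5 states
  (p?q)? → 7 states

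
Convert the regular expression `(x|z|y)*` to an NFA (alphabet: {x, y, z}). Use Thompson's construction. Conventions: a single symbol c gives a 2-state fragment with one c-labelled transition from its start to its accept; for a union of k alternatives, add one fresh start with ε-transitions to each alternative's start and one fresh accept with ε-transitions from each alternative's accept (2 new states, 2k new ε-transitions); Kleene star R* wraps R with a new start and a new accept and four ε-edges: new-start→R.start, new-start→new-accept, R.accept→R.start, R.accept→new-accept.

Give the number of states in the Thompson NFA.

10

Building bottom-up:
Each of the 3 symbol leaves contributes a 2-state fragment.
  x|z|y → 8 states
  (x|z|y)* → 10 states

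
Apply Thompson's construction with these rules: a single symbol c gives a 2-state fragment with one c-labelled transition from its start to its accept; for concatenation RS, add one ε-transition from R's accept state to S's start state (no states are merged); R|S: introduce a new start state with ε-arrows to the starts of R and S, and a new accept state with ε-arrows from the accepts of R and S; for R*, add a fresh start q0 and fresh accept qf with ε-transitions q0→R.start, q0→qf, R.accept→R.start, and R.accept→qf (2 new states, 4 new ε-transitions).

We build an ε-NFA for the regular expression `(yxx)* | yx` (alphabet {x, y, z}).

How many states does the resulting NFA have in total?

14

Bottom-up over the parse tree:
Each of the 5 symbol leaves contributes a 2-state fragment.
  yxx = 6 states
  (yxx)* = 8 states
  yx = 4 states
  (yxx)* | yx = 14 states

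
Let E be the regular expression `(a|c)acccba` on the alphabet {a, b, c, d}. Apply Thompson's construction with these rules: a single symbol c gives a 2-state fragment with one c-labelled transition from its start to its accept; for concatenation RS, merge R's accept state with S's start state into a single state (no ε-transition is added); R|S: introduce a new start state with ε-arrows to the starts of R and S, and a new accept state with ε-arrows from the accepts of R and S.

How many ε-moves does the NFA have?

By structural recursion:
Each of the 8 symbol leaves contributes 0 ε-transitions.
  a|c = 4 ε-transitions
  (a|c)acccba = 4 ε-transitions

4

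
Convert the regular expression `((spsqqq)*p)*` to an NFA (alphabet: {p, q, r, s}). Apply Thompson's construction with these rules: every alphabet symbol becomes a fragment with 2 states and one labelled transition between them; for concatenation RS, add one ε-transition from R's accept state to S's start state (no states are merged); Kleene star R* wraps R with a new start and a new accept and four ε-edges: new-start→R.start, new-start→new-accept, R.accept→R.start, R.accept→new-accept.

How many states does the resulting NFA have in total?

18

Building bottom-up:
Each of the 7 symbol leaves contributes a 2-state fragment.
  spsqqq → 12 states
  (spsqqq)* → 14 states
  (spsqqq)*p → 16 states
  ((spsqqq)*p)* → 18 states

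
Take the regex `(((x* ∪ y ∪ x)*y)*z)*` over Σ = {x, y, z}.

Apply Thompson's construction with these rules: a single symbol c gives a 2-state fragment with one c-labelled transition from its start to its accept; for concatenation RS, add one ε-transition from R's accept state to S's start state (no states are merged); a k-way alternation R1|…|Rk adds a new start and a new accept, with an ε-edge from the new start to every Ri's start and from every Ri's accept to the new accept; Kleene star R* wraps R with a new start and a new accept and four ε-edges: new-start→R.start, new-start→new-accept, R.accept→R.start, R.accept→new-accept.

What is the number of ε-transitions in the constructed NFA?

Per subexpression:
Each of the 5 symbol leaves contributes 0 ε-transitions.
  x* — 4 ε-transitions
  x* ∪ y ∪ x — 10 ε-transitions
  (x* ∪ y ∪ x)* — 14 ε-transitions
  (x* ∪ y ∪ x)*y — 15 ε-transitions
  ((x* ∪ y ∪ x)*y)* — 19 ε-transitions
  ((x* ∪ y ∪ x)*y)*z — 20 ε-transitions
  (((x* ∪ y ∪ x)*y)*z)* — 24 ε-transitions

24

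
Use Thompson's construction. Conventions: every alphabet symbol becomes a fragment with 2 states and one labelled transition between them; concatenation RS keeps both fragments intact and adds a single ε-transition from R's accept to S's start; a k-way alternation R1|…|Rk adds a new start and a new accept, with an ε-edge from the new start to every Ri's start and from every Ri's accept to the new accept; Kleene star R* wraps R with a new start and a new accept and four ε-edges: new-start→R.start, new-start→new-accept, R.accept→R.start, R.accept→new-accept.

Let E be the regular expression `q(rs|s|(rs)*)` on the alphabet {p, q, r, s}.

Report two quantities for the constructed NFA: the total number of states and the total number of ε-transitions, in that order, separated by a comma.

Building bottom-up:
Each of the 6 symbol leaves contributes 2 states and 0 ε-transitions.
  rs → 4 states, 1 ε-transition
  rs → 4 states, 1 ε-transition
  (rs)* → 6 states, 5 ε-transitions
  rs|s|(rs)* → 14 states, 12 ε-transitions
  q(rs|s|(rs)*) → 16 states, 13 ε-transitions

16, 13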